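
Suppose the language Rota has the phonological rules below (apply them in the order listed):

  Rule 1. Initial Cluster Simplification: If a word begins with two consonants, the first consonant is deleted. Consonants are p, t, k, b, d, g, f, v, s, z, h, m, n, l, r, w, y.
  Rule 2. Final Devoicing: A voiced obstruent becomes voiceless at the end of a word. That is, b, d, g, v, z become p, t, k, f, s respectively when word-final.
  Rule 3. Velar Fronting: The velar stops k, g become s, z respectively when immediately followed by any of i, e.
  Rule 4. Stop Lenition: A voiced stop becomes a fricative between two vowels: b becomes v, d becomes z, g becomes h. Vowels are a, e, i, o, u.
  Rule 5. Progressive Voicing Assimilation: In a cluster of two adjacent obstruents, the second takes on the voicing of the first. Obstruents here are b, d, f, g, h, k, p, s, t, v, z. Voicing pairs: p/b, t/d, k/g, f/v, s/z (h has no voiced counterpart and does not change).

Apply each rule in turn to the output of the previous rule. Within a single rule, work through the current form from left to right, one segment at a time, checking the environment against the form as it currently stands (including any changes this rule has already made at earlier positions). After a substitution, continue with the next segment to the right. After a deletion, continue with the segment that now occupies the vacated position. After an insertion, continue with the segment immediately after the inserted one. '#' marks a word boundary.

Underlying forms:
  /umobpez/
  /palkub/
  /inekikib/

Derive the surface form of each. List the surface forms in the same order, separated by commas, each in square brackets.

/umobpez/:
  Rule 1 Initial Cluster Simplification: no change — [umobpez]
  Rule 2 Final Devoicing: [umobpez] → [umobpes]
  Rule 3 Velar Fronting: no change — [umobpes]
  Rule 4 Stop Lenition: no change — [umobpes]
  Rule 5 Progressive Voicing Assimilation: [umobpes] → [umobbes]
/palkub/:
  Rule 1 Initial Cluster Simplification: no change — [palkub]
  Rule 2 Final Devoicing: [palkub] → [palkup]
  Rule 3 Velar Fronting: no change — [palkup]
  Rule 4 Stop Lenition: no change — [palkup]
  Rule 5 Progressive Voicing Assimilation: no change — [palkup]
/inekikib/:
  Rule 1 Initial Cluster Simplification: no change — [inekikib]
  Rule 2 Final Devoicing: [inekikib] → [inekikip]
  Rule 3 Velar Fronting: [inekikip] → [inesisip]
  Rule 4 Stop Lenition: no change — [inesisip]
  Rule 5 Progressive Voicing Assimilation: no change — [inesisip]

[umobbes], [palkup], [inesisip]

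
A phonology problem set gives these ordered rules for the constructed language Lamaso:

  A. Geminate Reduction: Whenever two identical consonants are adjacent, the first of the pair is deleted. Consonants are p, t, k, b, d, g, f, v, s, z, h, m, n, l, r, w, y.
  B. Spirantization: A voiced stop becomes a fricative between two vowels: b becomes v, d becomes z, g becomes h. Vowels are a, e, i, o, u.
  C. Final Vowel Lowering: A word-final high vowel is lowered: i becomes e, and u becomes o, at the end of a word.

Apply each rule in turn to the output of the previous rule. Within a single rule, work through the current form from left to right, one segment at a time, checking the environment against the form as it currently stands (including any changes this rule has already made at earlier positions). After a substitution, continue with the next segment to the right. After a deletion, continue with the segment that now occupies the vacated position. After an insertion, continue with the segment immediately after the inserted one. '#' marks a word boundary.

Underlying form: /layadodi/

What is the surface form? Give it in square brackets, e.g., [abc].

[layazoze]

A Geminate Reduction: no change — [layadodi]
B Spirantization: [layadodi] → [layazozi]
C Final Vowel Lowering: [layazozi] → [layazoze]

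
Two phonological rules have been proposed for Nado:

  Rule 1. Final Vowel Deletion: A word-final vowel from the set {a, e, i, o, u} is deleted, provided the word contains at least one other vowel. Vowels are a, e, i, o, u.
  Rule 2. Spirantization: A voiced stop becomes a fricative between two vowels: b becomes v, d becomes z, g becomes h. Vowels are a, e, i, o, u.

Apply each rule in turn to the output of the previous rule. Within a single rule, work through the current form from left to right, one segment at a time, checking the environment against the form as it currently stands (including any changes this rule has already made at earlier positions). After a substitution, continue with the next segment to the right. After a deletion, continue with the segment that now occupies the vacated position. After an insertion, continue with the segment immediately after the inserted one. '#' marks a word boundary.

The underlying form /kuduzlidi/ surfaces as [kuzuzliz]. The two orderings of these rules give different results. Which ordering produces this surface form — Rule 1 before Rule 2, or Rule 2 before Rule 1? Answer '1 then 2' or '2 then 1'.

Order 1 then 2:
  1 Final Vowel Deletion: [kuduzlidi] → [kuduzlid]
  2 Spirantization: [kuduzlid] → [kuzuzlid]
  result: [kuzuzlid]
Order 2 then 1:
  2 Spirantization: [kuduzlidi] → [kuzuzlizi]
  1 Final Vowel Deletion: [kuzuzlizi] → [kuzuzliz]
  result: [kuzuzliz]

2 then 1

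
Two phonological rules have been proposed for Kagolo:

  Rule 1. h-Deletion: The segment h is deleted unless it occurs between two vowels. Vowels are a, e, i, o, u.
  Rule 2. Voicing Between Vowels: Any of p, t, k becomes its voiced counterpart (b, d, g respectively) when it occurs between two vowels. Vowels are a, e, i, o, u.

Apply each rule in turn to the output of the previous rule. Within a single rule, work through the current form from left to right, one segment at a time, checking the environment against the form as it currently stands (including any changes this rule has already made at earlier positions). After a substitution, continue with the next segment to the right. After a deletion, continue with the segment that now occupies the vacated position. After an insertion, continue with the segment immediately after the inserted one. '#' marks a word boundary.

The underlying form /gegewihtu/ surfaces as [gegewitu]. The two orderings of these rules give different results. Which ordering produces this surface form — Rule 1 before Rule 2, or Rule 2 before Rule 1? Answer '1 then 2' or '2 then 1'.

2 then 1

Order 1 then 2:
  1 h-Deletion: [gegewihtu] → [gegewitu]
  2 Voicing Between Vowels: [gegewitu] → [gegewidu]
  result: [gegewidu]
Order 2 then 1:
  2 Voicing Between Vowels: no change — [gegewihtu]
  1 h-Deletion: [gegewihtu] → [gegewitu]
  result: [gegewitu]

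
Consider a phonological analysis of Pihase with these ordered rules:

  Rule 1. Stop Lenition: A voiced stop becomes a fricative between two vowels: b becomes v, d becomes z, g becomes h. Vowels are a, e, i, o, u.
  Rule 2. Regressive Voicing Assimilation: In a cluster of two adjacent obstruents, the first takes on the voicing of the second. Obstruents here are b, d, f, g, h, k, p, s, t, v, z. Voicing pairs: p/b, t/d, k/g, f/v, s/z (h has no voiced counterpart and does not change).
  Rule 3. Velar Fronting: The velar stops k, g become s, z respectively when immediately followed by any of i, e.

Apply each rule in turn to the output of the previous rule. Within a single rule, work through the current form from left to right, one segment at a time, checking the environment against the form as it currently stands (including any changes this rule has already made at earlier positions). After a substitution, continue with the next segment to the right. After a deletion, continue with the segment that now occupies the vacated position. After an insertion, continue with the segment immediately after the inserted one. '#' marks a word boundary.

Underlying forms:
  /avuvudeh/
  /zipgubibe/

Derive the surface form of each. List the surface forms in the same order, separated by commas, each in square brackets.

[avuvuzeh], [zibguvive]

/avuvudeh/:
  Rule 1 Stop Lenition: [avuvudeh] → [avuvuzeh]
  Rule 2 Regressive Voicing Assimilation: no change — [avuvuzeh]
  Rule 3 Velar Fronting: no change — [avuvuzeh]
/zipgubibe/:
  Rule 1 Stop Lenition: [zipgubibe] → [zipguvive]
  Rule 2 Regressive Voicing Assimilation: [zipguvive] → [zibguvive]
  Rule 3 Velar Fronting: no change — [zibguvive]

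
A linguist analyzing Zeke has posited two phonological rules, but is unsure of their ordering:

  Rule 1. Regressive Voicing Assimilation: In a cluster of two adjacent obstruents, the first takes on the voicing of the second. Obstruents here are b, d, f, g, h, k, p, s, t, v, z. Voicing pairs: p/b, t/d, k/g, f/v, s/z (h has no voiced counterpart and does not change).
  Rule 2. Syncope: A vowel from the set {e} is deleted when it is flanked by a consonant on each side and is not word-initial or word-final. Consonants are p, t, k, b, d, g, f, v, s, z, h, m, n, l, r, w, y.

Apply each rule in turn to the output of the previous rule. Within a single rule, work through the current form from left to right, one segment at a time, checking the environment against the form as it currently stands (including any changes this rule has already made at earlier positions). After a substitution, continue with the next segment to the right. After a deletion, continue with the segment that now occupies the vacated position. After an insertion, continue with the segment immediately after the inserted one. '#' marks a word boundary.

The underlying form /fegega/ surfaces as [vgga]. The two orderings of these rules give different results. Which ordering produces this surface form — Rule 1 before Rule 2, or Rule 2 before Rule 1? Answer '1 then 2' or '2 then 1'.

2 then 1

Order 1 then 2:
  1 Regressive Voicing Assimilation: no change — [fegega]
  2 Syncope: [fegega] → [fgga]
  result: [fgga]
Order 2 then 1:
  2 Syncope: [fegega] → [fgga]
  1 Regressive Voicing Assimilation: [fgga] → [vgga]
  result: [vgga]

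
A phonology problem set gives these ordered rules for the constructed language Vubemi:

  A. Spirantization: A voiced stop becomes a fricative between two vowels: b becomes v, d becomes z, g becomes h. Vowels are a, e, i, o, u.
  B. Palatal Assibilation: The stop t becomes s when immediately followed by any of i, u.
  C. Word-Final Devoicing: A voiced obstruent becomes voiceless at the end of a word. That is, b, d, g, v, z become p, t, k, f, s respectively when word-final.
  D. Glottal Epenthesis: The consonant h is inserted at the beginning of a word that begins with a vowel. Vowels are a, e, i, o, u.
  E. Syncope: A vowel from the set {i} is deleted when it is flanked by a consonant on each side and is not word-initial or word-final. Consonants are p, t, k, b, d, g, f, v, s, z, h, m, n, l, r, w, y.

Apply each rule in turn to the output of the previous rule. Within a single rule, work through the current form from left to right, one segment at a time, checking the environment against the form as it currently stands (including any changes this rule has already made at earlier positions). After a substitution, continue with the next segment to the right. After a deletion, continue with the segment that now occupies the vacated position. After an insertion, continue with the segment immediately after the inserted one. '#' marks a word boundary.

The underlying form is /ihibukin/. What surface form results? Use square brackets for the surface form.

A Spirantization: [ihibukin] → [ihivukin]
B Palatal Assibilation: no change — [ihivukin]
C Word-Final Devoicing: no change — [ihivukin]
D Glottal Epenthesis: [ihivukin] → [hihivukin]
E Syncope: [hihivukin] → [hhvukn]

[hhvukn]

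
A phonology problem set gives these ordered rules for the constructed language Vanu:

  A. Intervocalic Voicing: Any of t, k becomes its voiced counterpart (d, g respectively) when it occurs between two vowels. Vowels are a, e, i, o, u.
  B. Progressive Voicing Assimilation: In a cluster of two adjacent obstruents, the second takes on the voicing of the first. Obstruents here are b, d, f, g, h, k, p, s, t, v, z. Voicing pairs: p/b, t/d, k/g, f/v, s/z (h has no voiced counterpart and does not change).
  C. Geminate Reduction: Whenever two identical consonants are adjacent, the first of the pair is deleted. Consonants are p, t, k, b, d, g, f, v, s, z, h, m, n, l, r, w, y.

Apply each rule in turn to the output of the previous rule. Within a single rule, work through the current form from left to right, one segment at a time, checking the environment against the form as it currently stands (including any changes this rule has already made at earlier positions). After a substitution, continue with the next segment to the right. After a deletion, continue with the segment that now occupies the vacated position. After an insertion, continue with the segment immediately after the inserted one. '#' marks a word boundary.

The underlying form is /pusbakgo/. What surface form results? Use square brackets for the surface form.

[puspako]

A Intervocalic Voicing: no change — [pusbakgo]
B Progressive Voicing Assimilation: [pusbakgo] → [puspakko]
C Geminate Reduction: [puspakko] → [puspako]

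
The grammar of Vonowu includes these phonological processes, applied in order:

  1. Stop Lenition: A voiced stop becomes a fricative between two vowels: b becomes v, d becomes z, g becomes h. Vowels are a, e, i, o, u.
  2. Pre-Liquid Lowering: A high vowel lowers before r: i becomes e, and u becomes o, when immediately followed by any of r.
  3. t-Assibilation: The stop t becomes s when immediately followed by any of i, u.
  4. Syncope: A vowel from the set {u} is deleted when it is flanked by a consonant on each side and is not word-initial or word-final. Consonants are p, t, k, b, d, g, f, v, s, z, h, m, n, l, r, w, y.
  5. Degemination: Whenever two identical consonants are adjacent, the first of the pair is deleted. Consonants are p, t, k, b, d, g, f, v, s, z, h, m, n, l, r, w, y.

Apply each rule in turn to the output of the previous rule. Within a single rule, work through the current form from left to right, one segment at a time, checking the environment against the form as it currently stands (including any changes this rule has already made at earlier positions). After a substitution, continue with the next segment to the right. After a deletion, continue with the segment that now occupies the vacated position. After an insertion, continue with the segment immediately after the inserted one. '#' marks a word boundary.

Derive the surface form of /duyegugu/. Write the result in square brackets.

[dyehu]

1 Stop Lenition: [duyegugu] → [duyehuhu]
2 Pre-Liquid Lowering: no change — [duyehuhu]
3 t-Assibilation: no change — [duyehuhu]
4 Syncope: [duyehuhu] → [dyehhu]
5 Degemination: [dyehhu] → [dyehu]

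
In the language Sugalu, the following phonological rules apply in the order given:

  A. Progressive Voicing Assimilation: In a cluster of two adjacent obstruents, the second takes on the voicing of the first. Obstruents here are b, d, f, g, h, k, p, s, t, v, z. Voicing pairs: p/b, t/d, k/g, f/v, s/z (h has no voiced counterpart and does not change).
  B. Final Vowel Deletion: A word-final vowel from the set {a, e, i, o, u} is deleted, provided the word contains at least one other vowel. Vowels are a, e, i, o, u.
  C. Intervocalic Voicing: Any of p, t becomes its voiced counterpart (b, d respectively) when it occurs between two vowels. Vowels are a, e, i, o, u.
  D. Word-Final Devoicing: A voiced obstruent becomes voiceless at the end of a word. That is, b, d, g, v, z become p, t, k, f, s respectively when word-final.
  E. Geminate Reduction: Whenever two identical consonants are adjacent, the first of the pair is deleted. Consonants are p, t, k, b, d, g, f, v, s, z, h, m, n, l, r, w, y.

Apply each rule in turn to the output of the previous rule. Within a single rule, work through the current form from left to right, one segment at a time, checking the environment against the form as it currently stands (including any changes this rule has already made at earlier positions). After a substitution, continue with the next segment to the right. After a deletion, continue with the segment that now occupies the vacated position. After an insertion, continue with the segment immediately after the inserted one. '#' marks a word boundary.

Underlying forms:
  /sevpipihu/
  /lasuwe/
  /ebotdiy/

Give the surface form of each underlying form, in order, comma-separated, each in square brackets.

/sevpipihu/:
  A Progressive Voicing Assimilation: [sevpipihu] → [sevbipihu]
  B Final Vowel Deletion: [sevbipihu] → [sevbipih]
  C Intervocalic Voicing: [sevbipih] → [sevbibih]
  D Word-Final Devoicing: no change — [sevbibih]
  E Geminate Reduction: no change — [sevbibih]
/lasuwe/:
  A Progressive Voicing Assimilation: no change — [lasuwe]
  B Final Vowel Deletion: [lasuwe] → [lasuw]
  C Intervocalic Voicing: no change — [lasuw]
  D Word-Final Devoicing: no change — [lasuw]
  E Geminate Reduction: no change — [lasuw]
/ebotdiy/:
  A Progressive Voicing Assimilation: [ebotdiy] → [ebottiy]
  B Final Vowel Deletion: no change — [ebottiy]
  C Intervocalic Voicing: no change — [ebottiy]
  D Word-Final Devoicing: no change — [ebottiy]
  E Geminate Reduction: [ebottiy] → [ebotiy]

[sevbibih], [lasuw], [ebotiy]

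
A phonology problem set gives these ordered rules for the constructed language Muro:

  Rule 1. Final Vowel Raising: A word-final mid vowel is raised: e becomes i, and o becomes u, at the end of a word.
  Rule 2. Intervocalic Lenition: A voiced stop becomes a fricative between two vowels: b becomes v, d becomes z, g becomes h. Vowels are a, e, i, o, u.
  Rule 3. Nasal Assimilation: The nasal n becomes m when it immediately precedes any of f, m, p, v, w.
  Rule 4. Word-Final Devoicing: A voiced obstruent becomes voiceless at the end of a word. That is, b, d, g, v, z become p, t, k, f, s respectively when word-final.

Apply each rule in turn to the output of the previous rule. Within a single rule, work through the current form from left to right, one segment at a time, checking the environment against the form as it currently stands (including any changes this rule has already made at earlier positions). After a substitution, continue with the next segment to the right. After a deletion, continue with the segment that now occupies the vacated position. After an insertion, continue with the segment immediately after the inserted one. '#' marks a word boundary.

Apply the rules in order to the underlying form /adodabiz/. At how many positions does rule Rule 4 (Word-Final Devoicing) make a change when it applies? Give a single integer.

Rule 1 Final Vowel Raising: no change — [adodabiz]
Rule 2 Intervocalic Lenition: [adodabiz] → [azozaviz]
Rule 3 Nasal Assimilation: no change — [azozaviz]
Rule 4 Word-Final Devoicing: [azozaviz] → [azozavis]
Rule Rule 4 changed 1 position(s).

1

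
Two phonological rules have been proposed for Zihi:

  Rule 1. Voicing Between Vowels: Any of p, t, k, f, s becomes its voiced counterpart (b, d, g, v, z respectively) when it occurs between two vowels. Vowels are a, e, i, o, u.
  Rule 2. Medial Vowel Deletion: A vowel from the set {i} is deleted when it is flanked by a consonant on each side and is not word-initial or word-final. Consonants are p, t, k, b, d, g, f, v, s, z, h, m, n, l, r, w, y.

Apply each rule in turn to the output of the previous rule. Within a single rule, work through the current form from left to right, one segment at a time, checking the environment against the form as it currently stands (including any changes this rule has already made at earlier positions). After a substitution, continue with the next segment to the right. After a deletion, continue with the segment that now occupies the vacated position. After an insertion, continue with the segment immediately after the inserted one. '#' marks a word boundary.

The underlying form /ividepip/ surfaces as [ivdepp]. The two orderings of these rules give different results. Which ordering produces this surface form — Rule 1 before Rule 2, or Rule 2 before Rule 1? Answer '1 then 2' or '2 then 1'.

2 then 1

Order 1 then 2:
  1 Voicing Between Vowels: [ividepip] → [ividebip]
  2 Medial Vowel Deletion: [ividebip] → [ivdebp]
  result: [ivdebp]
Order 2 then 1:
  2 Medial Vowel Deletion: [ividepip] → [ivdepp]
  1 Voicing Between Vowels: no change — [ivdepp]
  result: [ivdepp]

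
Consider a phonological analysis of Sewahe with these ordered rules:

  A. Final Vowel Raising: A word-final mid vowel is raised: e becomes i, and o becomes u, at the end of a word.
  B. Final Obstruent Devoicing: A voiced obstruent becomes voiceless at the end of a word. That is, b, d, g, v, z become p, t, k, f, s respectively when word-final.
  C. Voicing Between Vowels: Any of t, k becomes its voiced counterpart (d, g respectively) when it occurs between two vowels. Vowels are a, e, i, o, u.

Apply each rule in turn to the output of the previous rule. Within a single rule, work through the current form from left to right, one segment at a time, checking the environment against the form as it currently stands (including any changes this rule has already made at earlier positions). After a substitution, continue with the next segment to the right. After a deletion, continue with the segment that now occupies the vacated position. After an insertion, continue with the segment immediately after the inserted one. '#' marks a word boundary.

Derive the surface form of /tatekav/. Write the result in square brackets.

[tadegaf]

A Final Vowel Raising: no change — [tatekav]
B Final Obstruent Devoicing: [tatekav] → [tatekaf]
C Voicing Between Vowels: [tatekaf] → [tadegaf]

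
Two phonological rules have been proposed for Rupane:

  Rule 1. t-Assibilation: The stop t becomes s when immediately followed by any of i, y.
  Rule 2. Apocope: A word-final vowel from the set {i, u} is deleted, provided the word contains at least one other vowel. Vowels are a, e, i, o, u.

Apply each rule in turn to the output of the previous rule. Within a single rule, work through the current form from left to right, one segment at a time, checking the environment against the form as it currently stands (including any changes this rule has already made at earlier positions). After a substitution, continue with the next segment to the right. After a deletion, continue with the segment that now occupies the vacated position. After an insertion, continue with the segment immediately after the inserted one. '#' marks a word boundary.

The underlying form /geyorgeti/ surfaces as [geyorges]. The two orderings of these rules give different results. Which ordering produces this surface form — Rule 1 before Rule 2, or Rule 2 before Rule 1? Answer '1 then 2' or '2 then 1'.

1 then 2

Order 1 then 2:
  1 t-Assibilation: [geyorgeti] → [geyorgesi]
  2 Apocope: [geyorgesi] → [geyorges]
  result: [geyorges]
Order 2 then 1:
  2 Apocope: [geyorgeti] → [geyorget]
  1 t-Assibilation: no change — [geyorget]
  result: [geyorget]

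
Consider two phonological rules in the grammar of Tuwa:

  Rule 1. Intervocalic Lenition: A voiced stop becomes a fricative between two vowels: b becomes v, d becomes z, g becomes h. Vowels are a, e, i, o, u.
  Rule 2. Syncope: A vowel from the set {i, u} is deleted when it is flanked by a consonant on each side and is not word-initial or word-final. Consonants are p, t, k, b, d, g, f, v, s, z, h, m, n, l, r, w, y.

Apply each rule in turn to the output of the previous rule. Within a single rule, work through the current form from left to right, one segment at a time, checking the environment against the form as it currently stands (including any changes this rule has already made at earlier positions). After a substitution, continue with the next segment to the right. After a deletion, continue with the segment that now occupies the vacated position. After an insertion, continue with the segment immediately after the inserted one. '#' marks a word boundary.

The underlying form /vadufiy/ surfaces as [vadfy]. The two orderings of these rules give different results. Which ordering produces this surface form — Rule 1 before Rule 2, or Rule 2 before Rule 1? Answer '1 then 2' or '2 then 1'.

2 then 1

Order 1 then 2:
  1 Intervocalic Lenition: [vadufiy] → [vazufiy]
  2 Syncope: [vazufiy] → [vazfy]
  result: [vazfy]
Order 2 then 1:
  2 Syncope: [vadufiy] → [vadfy]
  1 Intervocalic Lenition: no change — [vadfy]
  result: [vadfy]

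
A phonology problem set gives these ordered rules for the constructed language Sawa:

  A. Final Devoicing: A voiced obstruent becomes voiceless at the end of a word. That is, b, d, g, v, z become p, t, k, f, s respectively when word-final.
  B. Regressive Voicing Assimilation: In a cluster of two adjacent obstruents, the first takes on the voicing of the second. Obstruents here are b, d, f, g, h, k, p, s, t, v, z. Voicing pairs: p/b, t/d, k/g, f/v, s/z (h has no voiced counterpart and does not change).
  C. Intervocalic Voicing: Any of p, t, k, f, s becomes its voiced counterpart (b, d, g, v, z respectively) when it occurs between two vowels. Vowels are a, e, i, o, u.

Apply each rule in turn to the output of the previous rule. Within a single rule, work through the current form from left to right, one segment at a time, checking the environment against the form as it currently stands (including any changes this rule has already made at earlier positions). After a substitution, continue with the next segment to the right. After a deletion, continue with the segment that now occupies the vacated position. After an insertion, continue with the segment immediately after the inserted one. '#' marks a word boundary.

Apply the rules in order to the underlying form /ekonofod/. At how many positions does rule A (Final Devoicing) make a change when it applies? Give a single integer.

A Final Devoicing: [ekonofod] → [ekonofot]
B Regressive Voicing Assimilation: no change — [ekonofot]
C Intervocalic Voicing: [ekonofot] → [egonovot]
Rule A changed 1 position(s).

1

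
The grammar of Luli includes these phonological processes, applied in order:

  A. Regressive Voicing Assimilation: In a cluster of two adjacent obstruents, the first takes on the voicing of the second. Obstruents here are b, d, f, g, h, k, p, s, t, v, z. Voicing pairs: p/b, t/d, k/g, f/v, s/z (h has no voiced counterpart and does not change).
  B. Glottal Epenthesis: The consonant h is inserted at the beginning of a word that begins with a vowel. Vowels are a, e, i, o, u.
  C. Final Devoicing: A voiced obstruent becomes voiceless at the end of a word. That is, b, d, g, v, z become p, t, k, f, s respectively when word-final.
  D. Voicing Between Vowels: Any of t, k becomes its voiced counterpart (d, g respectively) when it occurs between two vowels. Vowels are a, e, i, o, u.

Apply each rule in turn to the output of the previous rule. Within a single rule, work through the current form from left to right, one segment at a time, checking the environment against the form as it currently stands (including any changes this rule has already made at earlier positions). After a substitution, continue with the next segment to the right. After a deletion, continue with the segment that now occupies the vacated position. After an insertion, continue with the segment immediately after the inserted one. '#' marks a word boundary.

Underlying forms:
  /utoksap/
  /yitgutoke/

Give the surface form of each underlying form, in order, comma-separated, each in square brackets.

[hudoksap], [yidgudoge]

/utoksap/:
  A Regressive Voicing Assimilation: no change — [utoksap]
  B Glottal Epenthesis: [utoksap] → [hutoksap]
  C Final Devoicing: no change — [hutoksap]
  D Voicing Between Vowels: [hutoksap] → [hudoksap]
/yitgutoke/:
  A Regressive Voicing Assimilation: [yitgutoke] → [yidgutoke]
  B Glottal Epenthesis: no change — [yidgutoke]
  C Final Devoicing: no change — [yidgutoke]
  D Voicing Between Vowels: [yidgutoke] → [yidgudoge]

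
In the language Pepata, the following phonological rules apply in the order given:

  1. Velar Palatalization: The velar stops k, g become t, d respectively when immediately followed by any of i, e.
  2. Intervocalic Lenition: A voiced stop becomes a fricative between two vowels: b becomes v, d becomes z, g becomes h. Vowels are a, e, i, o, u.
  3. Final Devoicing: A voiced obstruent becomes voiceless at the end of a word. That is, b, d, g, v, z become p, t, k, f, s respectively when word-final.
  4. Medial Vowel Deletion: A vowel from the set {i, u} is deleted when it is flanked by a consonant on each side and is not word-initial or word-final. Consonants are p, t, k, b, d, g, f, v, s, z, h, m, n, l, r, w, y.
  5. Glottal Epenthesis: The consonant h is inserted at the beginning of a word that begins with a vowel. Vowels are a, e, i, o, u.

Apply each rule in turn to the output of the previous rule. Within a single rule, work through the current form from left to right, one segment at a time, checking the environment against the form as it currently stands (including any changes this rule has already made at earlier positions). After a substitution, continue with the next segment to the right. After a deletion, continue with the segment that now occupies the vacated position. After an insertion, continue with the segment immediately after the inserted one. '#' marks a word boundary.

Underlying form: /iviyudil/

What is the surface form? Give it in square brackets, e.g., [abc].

1 Velar Palatalization: no change — [iviyudil]
2 Intervocalic Lenition: [iviyudil] → [iviyuzil]
3 Final Devoicing: no change — [iviyuzil]
4 Medial Vowel Deletion: [iviyuzil] → [ivyzl]
5 Glottal Epenthesis: [ivyzl] → [hivyzl]

[hivyzl]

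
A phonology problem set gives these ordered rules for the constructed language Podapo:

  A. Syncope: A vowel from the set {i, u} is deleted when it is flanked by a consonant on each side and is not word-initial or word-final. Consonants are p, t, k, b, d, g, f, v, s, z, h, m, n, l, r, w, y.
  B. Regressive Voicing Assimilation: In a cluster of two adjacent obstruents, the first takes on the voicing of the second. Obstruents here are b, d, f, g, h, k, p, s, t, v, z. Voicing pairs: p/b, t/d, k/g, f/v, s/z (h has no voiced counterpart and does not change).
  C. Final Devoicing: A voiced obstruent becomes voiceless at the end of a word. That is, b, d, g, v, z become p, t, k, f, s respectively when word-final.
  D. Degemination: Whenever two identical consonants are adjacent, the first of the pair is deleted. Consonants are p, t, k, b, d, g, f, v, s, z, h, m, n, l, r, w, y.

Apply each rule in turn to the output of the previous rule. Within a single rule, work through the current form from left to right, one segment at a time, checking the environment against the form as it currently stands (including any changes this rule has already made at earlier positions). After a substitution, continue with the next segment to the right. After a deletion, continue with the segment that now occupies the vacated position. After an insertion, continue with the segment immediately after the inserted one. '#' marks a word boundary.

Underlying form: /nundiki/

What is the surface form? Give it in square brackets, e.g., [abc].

[ntki]

A Syncope: [nundiki] → [nndki]
B Regressive Voicing Assimilation: [nndki] → [nntki]
C Final Devoicing: no change — [nntki]
D Degemination: [nntki] → [ntki]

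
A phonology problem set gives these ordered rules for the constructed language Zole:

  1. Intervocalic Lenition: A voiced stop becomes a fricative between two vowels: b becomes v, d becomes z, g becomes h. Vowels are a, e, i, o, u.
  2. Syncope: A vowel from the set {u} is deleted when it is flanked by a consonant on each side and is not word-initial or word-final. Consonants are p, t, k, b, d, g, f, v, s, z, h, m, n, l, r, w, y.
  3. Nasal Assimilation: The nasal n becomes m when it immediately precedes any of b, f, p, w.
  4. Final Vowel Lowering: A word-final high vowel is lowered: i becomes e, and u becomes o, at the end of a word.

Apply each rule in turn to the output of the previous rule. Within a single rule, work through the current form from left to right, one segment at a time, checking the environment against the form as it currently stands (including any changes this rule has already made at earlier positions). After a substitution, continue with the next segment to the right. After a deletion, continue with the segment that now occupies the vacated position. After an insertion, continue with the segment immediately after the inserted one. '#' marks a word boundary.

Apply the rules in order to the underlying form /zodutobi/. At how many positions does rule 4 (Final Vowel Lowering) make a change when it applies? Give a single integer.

1

1 Intervocalic Lenition: [zodutobi] → [zozutovi]
2 Syncope: [zozutovi] → [zoztovi]
3 Nasal Assimilation: no change — [zoztovi]
4 Final Vowel Lowering: [zoztovi] → [zoztove]
Rule 4 changed 1 position(s).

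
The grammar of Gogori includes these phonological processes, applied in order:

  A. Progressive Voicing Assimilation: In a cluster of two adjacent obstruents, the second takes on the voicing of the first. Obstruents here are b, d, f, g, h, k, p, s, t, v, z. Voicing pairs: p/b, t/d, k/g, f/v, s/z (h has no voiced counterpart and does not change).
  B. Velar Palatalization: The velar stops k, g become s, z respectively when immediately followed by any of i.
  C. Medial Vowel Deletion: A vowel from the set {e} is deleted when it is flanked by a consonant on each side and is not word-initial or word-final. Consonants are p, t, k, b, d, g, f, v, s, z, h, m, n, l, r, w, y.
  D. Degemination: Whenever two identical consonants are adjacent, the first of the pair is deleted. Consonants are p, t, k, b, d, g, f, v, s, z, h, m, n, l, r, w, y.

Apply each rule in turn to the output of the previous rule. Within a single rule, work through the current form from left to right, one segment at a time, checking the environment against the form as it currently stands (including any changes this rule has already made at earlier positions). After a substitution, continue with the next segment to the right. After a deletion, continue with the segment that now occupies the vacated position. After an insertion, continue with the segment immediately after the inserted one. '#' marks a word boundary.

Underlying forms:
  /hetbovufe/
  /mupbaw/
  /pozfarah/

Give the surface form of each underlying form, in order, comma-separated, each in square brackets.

/hetbovufe/:
  A Progressive Voicing Assimilation: [hetbovufe] → [hetpovufe]
  B Velar Palatalization: no change — [hetpovufe]
  C Medial Vowel Deletion: [hetpovufe] → [htpovufe]
  D Degemination: no change — [htpovufe]
/mupbaw/:
  A Progressive Voicing Assimilation: [mupbaw] → [muppaw]
  B Velar Palatalization: no change — [muppaw]
  C Medial Vowel Deletion: no change — [muppaw]
  D Degemination: [muppaw] → [mupaw]
/pozfarah/:
  A Progressive Voicing Assimilation: [pozfarah] → [pozvarah]
  B Velar Palatalization: no change — [pozvarah]
  C Medial Vowel Deletion: no change — [pozvarah]
  D Degemination: no change — [pozvarah]

[htpovufe], [mupaw], [pozvarah]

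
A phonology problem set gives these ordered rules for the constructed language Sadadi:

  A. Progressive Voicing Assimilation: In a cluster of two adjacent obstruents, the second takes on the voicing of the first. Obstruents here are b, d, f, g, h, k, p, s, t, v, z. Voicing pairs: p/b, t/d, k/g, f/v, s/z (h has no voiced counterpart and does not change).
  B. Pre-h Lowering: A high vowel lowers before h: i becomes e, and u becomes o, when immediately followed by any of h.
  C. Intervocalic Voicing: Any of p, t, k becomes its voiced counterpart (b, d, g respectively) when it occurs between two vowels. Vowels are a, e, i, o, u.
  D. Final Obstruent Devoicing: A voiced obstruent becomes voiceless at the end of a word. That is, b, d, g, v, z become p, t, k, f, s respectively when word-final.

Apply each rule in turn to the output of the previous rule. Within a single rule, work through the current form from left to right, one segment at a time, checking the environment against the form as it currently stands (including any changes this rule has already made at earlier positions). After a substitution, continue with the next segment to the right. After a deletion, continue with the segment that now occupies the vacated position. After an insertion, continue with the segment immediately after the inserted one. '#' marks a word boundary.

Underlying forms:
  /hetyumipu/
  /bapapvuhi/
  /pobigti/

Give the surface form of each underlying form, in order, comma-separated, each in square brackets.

[hetyumibu], [babapfohi], [pobigdi]

/hetyumipu/:
  A Progressive Voicing Assimilation: no change — [hetyumipu]
  B Pre-h Lowering: no change — [hetyumipu]
  C Intervocalic Voicing: [hetyumipu] → [hetyumibu]
  D Final Obstruent Devoicing: no change — [hetyumibu]
/bapapvuhi/:
  A Progressive Voicing Assimilation: [bapapvuhi] → [bapapfuhi]
  B Pre-h Lowering: [bapapfuhi] → [bapapfohi]
  C Intervocalic Voicing: [bapapfohi] → [babapfohi]
  D Final Obstruent Devoicing: no change — [babapfohi]
/pobigti/:
  A Progressive Voicing Assimilation: [pobigti] → [pobigdi]
  B Pre-h Lowering: no change — [pobigdi]
  C Intervocalic Voicing: no change — [pobigdi]
  D Final Obstruent Devoicing: no change — [pobigdi]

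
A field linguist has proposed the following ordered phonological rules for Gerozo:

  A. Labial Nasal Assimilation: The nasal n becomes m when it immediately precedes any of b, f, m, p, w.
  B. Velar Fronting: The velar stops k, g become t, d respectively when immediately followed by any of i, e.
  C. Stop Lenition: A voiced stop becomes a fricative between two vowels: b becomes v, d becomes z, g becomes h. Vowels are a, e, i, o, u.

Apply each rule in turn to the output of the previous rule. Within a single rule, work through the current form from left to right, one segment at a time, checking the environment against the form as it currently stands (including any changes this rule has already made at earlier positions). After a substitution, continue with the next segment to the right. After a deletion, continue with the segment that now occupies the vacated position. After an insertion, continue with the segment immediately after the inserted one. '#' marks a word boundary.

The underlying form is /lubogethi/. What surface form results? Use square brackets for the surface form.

[luvozethi]

A Labial Nasal Assimilation: no change — [lubogethi]
B Velar Fronting: [lubogethi] → [lubodethi]
C Stop Lenition: [lubodethi] → [luvozethi]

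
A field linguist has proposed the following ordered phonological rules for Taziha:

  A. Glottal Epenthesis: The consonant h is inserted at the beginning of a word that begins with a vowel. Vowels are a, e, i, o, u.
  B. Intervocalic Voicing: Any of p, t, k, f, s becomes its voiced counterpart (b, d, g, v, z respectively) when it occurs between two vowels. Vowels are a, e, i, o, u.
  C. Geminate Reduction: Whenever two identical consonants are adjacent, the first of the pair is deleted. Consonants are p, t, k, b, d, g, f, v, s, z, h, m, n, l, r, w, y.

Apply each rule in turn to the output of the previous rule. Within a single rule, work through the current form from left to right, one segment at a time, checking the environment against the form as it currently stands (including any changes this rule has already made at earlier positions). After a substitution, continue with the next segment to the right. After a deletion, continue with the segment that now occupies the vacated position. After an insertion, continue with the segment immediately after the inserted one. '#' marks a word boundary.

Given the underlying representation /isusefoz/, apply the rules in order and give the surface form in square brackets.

A Glottal Epenthesis: [isusefoz] → [hisusefoz]
B Intervocalic Voicing: [hisusefoz] → [hizuzevoz]
C Geminate Reduction: no change — [hizuzevoz]

[hizuzevoz]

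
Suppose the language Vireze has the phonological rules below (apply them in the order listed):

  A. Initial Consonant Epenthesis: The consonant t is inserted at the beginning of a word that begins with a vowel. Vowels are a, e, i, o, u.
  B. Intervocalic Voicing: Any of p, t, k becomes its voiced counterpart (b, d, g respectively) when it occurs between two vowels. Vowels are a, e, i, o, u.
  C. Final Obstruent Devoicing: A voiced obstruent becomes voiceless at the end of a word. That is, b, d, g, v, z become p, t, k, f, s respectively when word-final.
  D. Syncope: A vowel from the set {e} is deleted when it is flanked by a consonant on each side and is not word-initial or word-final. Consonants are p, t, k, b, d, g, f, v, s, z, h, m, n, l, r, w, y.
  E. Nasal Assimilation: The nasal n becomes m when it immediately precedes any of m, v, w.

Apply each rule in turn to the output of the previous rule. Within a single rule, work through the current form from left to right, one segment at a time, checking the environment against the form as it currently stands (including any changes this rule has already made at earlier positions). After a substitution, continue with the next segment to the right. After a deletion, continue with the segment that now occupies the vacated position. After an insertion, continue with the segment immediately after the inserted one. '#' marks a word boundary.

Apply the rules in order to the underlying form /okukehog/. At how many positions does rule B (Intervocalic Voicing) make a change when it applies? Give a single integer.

2

A Initial Consonant Epenthesis: [okukehog] → [tokukehog]
B Intervocalic Voicing: [tokukehog] → [togugehog]
C Final Obstruent Devoicing: [togugehog] → [togugehok]
D Syncope: [togugehok] → [togughok]
E Nasal Assimilation: no change — [togughok]
Rule B changed 2 position(s).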